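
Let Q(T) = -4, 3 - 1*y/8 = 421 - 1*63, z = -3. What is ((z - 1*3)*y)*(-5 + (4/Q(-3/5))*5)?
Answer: -170400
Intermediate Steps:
y = -2840 (y = 24 - 8*(421 - 1*63) = 24 - 8*(421 - 63) = 24 - 8*358 = 24 - 2864 = -2840)
((z - 1*3)*y)*(-5 + (4/Q(-3/5))*5) = ((-3 - 1*3)*(-2840))*(-5 + (4/(-4))*5) = ((-3 - 3)*(-2840))*(-5 + (4*(-¼))*5) = (-6*(-2840))*(-5 - 1*5) = 17040*(-5 - 5) = 17040*(-10) = -170400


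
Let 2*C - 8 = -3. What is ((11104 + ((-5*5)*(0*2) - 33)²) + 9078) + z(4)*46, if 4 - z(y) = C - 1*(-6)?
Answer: 21064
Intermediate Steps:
C = 5/2 (C = 4 + (½)*(-3) = 4 - 3/2 = 5/2 ≈ 2.5000)
z(y) = -9/2 (z(y) = 4 - (5/2 - 1*(-6)) = 4 - (5/2 + 6) = 4 - 1*17/2 = 4 - 17/2 = -9/2)
((11104 + ((-5*5)*(0*2) - 33)²) + 9078) + z(4)*46 = ((11104 + ((-5*5)*(0*2) - 33)²) + 9078) - 9/2*46 = ((11104 + (-25*0 - 33)²) + 9078) - 207 = ((11104 + (0 - 33)²) + 9078) - 207 = ((11104 + (-33)²) + 9078) - 207 = ((11104 + 1089) + 9078) - 207 = (12193 + 9078) - 207 = 21271 - 207 = 21064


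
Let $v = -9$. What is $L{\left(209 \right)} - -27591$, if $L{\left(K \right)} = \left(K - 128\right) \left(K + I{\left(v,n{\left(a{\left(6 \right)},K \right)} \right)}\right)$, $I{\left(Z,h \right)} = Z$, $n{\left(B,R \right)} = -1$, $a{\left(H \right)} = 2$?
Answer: $43791$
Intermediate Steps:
$L{\left(K \right)} = \left(-128 + K\right) \left(-9 + K\right)$ ($L{\left(K \right)} = \left(K - 128\right) \left(K - 9\right) = \left(-128 + K\right) \left(-9 + K\right)$)
$L{\left(209 \right)} - -27591 = \left(1152 + 209^{2} - 28633\right) - -27591 = \left(1152 + 43681 - 28633\right) + 27591 = 16200 + 27591 = 43791$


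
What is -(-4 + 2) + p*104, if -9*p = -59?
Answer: 6154/9 ≈ 683.78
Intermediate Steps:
p = 59/9 (p = -1/9*(-59) = 59/9 ≈ 6.5556)
-(-4 + 2) + p*104 = -(-4 + 2) + (59/9)*104 = -1*(-2) + 6136/9 = 2 + 6136/9 = 6154/9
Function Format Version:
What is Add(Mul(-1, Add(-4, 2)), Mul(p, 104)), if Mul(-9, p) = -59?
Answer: Rational(6154, 9) ≈ 683.78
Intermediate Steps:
p = Rational(59, 9) (p = Mul(Rational(-1, 9), -59) = Rational(59, 9) ≈ 6.5556)
Add(Mul(-1, Add(-4, 2)), Mul(p, 104)) = Add(Mul(-1, Add(-4, 2)), Mul(Rational(59, 9), 104)) = Add(Mul(-1, -2), Rational(6136, 9)) = Add(2, Rational(6136, 9)) = Rational(6154, 9)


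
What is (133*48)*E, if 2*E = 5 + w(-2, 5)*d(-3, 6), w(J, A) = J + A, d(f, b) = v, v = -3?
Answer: -12768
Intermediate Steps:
d(f, b) = -3
w(J, A) = A + J
E = -2 (E = (5 + (5 - 2)*(-3))/2 = (5 + 3*(-3))/2 = (5 - 9)/2 = (½)*(-4) = -2)
(133*48)*E = (133*48)*(-2) = 6384*(-2) = -12768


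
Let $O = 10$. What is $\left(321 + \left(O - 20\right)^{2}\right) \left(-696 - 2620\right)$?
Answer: $-1396036$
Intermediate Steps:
$\left(321 + \left(O - 20\right)^{2}\right) \left(-696 - 2620\right) = \left(321 + \left(10 - 20\right)^{2}\right) \left(-696 - 2620\right) = \left(321 + \left(-10\right)^{2}\right) \left(-3316\right) = \left(321 + 100\right) \left(-3316\right) = 421 \left(-3316\right) = -1396036$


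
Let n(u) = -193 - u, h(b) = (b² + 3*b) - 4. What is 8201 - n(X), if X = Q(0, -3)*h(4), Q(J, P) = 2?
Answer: 8442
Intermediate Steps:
h(b) = -4 + b² + 3*b
X = 48 (X = 2*(-4 + 4² + 3*4) = 2*(-4 + 16 + 12) = 2*24 = 48)
8201 - n(X) = 8201 - (-193 - 1*48) = 8201 - (-193 - 48) = 8201 - 1*(-241) = 8201 + 241 = 8442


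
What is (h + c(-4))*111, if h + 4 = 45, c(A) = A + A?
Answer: 3663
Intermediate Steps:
c(A) = 2*A
h = 41 (h = -4 + 45 = 41)
(h + c(-4))*111 = (41 + 2*(-4))*111 = (41 - 8)*111 = 33*111 = 3663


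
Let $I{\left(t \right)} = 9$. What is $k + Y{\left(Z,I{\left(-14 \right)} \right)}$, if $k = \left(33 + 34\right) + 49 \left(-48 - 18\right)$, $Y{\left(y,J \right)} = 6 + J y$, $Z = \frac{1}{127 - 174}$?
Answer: $- \frac{148576}{47} \approx -3161.2$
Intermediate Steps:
$Z = - \frac{1}{47}$ ($Z = \frac{1}{-47} = - \frac{1}{47} \approx -0.021277$)
$k = -3167$ ($k = 67 + 49 \left(-66\right) = 67 - 3234 = -3167$)
$k + Y{\left(Z,I{\left(-14 \right)} \right)} = -3167 + \left(6 + 9 \left(- \frac{1}{47}\right)\right) = -3167 + \left(6 - \frac{9}{47}\right) = -3167 + \frac{273}{47} = - \frac{148576}{47}$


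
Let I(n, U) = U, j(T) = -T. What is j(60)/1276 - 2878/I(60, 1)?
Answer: -918097/319 ≈ -2878.0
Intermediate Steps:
j(60)/1276 - 2878/I(60, 1) = -1*60/1276 - 2878/1 = -60*1/1276 - 2878*1 = -15/319 - 2878 = -918097/319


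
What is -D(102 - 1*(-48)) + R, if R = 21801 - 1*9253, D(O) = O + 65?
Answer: 12333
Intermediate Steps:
D(O) = 65 + O
R = 12548 (R = 21801 - 9253 = 12548)
-D(102 - 1*(-48)) + R = -(65 + (102 - 1*(-48))) + 12548 = -(65 + (102 + 48)) + 12548 = -(65 + 150) + 12548 = -1*215 + 12548 = -215 + 12548 = 12333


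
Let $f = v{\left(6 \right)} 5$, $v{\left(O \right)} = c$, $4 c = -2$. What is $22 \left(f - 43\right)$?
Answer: $-1001$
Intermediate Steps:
$c = - \frac{1}{2}$ ($c = \frac{1}{4} \left(-2\right) = - \frac{1}{2} \approx -0.5$)
$v{\left(O \right)} = - \frac{1}{2}$
$f = - \frac{5}{2}$ ($f = \left(- \frac{1}{2}\right) 5 = - \frac{5}{2} \approx -2.5$)
$22 \left(f - 43\right) = 22 \left(- \frac{5}{2} - 43\right) = 22 \left(- \frac{91}{2}\right) = -1001$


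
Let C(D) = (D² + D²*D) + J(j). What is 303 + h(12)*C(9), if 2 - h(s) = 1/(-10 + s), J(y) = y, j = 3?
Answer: 3045/2 ≈ 1522.5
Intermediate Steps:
h(s) = 2 - 1/(-10 + s)
C(D) = 3 + D² + D³ (C(D) = (D² + D²*D) + 3 = (D² + D³) + 3 = 3 + D² + D³)
303 + h(12)*C(9) = 303 + ((-21 + 2*12)/(-10 + 12))*(3 + 9² + 9³) = 303 + ((-21 + 24)/2)*(3 + 81 + 729) = 303 + ((½)*3)*813 = 303 + (3/2)*813 = 303 + 2439/2 = 3045/2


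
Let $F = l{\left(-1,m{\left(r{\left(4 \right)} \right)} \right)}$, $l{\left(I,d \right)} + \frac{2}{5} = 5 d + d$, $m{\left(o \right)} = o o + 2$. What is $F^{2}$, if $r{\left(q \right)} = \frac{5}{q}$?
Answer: $\frac{703921}{1600} \approx 439.95$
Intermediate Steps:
$m{\left(o \right)} = 2 + o^{2}$ ($m{\left(o \right)} = o^{2} + 2 = 2 + o^{2}$)
$l{\left(I,d \right)} = - \frac{2}{5} + 6 d$ ($l{\left(I,d \right)} = - \frac{2}{5} + \left(5 d + d\right) = - \frac{2}{5} + 6 d$)
$F = \frac{839}{40}$ ($F = - \frac{2}{5} + 6 \left(2 + \left(\frac{5}{4}\right)^{2}\right) = - \frac{2}{5} + 6 \left(2 + \frac{25}{16}\right) = - \frac{2}{5} + 6 \cdot \frac{57}{16} = - \frac{2}{5} + \frac{171}{8} = \frac{839}{40} \approx 20.975$)
$F^{2} = \left(\frac{839}{40}\right)^{2} = \frac{703921}{1600}$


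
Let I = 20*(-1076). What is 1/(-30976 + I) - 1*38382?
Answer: -2014901473/52496 ≈ -38382.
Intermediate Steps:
I = -21520
1/(-30976 + I) - 1*38382 = 1/(-30976 - 21520) - 1*38382 = 1/(-52496) - 38382 = -1/52496 - 38382 = -2014901473/52496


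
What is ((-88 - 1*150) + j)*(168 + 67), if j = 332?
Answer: 22090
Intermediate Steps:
((-88 - 1*150) + j)*(168 + 67) = ((-88 - 1*150) + 332)*(168 + 67) = ((-88 - 150) + 332)*235 = (-238 + 332)*235 = 94*235 = 22090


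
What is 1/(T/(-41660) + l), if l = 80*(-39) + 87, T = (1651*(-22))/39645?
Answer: -825805350/2504667608389 ≈ -0.00032971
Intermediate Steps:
T = -36322/39645 (T = -36322*1/39645 = -36322/39645 ≈ -0.91618)
l = -3033 (l = -3120 + 87 = -3033)
1/(T/(-41660) + l) = 1/(-36322/39645/(-41660) - 3033) = 1/(-36322/39645*(-1/41660) - 3033) = 1/(18161/825805350 - 3033) = 1/(-2504667608389/825805350) = -825805350/2504667608389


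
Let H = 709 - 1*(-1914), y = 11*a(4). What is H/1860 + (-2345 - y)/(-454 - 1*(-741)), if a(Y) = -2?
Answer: -3567979/533820 ≈ -6.6839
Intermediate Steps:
y = -22 (y = 11*(-2) = -22)
H = 2623 (H = 709 + 1914 = 2623)
H/1860 + (-2345 - y)/(-454 - 1*(-741)) = 2623/1860 + (-2345 - 1*(-22))/(-454 - 1*(-741)) = 2623*(1/1860) + (-2345 + 22)/(-454 + 741) = 2623/1860 - 2323/287 = -3567979/533820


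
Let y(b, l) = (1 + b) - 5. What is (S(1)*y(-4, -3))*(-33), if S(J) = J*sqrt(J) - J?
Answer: 0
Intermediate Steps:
y(b, l) = -4 + b
S(J) = J**(3/2) - J
(S(1)*y(-4, -3))*(-33) = ((1**(3/2) - 1*1)*(-4 - 4))*(-33) = ((1 - 1)*(-8))*(-33) = (0*(-8))*(-33) = 0*(-33) = 0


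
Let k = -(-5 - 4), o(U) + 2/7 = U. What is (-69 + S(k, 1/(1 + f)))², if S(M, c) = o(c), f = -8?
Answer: 236196/49 ≈ 4820.3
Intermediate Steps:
o(U) = -2/7 + U
k = 9 (k = -1*(-9) = 9)
S(M, c) = -2/7 + c
(-69 + S(k, 1/(1 + f)))² = (-69 + (-2/7 + 1/(1 - 8)))² = (-69 + (-2/7 + 1/(-7)))² = (-69 + (-2/7 - ⅐))² = (-69 - 3/7)² = (-486/7)² = 236196/49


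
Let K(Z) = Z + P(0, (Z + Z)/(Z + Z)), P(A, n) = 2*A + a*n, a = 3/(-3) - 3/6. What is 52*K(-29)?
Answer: -1586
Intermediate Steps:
a = -3/2 (a = 3*(-1/3) - 3*1/6 = -1 - 1/2 = -3/2 ≈ -1.5000)
P(A, n) = 2*A - 3*n/2
K(Z) = -3/2 + Z (K(Z) = Z + (2*0 - 3*(Z + Z)/(2*(Z + Z))) = Z + (0 - 3*2*Z/(2*(2*Z))) = Z + (0 - 3*2*Z*1/(2*Z)/2) = Z + (0 - 3/2*1) = Z + (0 - 3/2) = Z - 3/2 = -3/2 + Z)
52*K(-29) = 52*(-3/2 - 29) = 52*(-61/2) = -1586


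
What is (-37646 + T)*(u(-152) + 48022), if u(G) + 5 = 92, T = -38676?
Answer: -3671775098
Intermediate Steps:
u(G) = 87 (u(G) = -5 + 92 = 87)
(-37646 + T)*(u(-152) + 48022) = (-37646 - 38676)*(87 + 48022) = -76322*48109 = -3671775098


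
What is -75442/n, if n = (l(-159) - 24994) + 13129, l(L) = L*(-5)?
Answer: 37721/5535 ≈ 6.8150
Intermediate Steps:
l(L) = -5*L
n = -11070 (n = (-5*(-159) - 24994) + 13129 = (795 - 24994) + 13129 = -24199 + 13129 = -11070)
-75442/n = -75442/(-11070) = -75442*(-1/11070) = 37721/5535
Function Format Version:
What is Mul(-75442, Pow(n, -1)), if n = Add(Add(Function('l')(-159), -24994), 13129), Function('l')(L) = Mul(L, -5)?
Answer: Rational(37721, 5535) ≈ 6.8150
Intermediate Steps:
Function('l')(L) = Mul(-5, L)
n = -11070 (n = Add(Add(Mul(-5, -159), -24994), 13129) = Add(Add(795, -24994), 13129) = Add(-24199, 13129) = -11070)
Mul(-75442, Pow(n, -1)) = Mul(-75442, Pow(-11070, -1)) = Mul(-75442, Rational(-1, 11070)) = Rational(37721, 5535)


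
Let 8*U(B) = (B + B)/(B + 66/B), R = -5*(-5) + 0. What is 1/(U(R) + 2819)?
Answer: 2764/7792341 ≈ 0.00035471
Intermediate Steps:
R = 25 (R = 25 + 0 = 25)
U(B) = B/(4*(B + 66/B)) (U(B) = ((B + B)/(B + 66/B))/8 = ((2*B)/(B + 66/B))/8 = (2*B/(B + 66/B))/8 = B/(4*(B + 66/B)))
1/(U(R) + 2819) = 1/((1/4)*25**2/(66 + 25**2) + 2819) = 1/((1/4)*625/(66 + 625) + 2819) = 1/((1/4)*625/691 + 2819) = 1/((1/4)*625*(1/691) + 2819) = 1/(625/2764 + 2819) = 1/(7792341/2764) = 2764/7792341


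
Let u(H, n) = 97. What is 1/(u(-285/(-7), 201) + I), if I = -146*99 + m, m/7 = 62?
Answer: -1/13923 ≈ -7.1824e-5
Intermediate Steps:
m = 434 (m = 7*62 = 434)
I = -14020 (I = -146*99 + 434 = -14454 + 434 = -14020)
1/(u(-285/(-7), 201) + I) = 1/(97 - 14020) = 1/(-13923) = -1/13923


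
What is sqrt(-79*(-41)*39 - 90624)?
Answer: sqrt(35697) ≈ 188.94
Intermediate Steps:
sqrt(-79*(-41)*39 - 90624) = sqrt(3239*39 - 90624) = sqrt(126321 - 90624) = sqrt(35697)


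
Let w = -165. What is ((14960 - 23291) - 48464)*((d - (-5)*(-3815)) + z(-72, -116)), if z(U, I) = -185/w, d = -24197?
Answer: 81099795505/33 ≈ 2.4576e+9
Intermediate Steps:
z(U, I) = 37/33 (z(U, I) = -185/(-165) = -185*(-1/165) = 37/33)
((14960 - 23291) - 48464)*((d - (-5)*(-3815)) + z(-72, -116)) = ((14960 - 23291) - 48464)*((-24197 - (-5)*(-3815)) + 37/33) = (-8331 - 48464)*((-24197 - 1*19075) + 37/33) = -56795*((-24197 - 19075) + 37/33) = -56795*(-43272 + 37/33) = -56795*(-1427939/33) = 81099795505/33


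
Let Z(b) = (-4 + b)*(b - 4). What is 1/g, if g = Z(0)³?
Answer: 1/4096 ≈ 0.00024414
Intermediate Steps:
Z(b) = (-4 + b)² (Z(b) = (-4 + b)*(-4 + b) = (-4 + b)²)
g = 4096 (g = ((-4 + 0)²)³ = ((-4)²)³ = 16³ = 4096)
1/g = 1/4096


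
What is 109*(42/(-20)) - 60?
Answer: -2889/10 ≈ -288.90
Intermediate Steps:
109*(42/(-20)) - 60 = 109*(42*(-1/20)) - 60 = 109*(-21/10) - 60 = -2289/10 - 60 = -2889/10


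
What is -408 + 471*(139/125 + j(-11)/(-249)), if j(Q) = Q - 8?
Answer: 1573802/10375 ≈ 151.69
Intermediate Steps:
j(Q) = -8 + Q
-408 + 471*(139/125 + j(-11)/(-249)) = -408 + 471*(139/125 + (-8 - 11)/(-249)) = -408 + 471*(139*(1/125) - 19*(-1/249)) = -408 + 471*(139/125 + 19/249) = -408 + 471*(36986/31125) = -408 + 5806802/10375 = 1573802/10375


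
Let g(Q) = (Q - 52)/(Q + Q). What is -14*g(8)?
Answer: 77/2 ≈ 38.500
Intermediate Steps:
g(Q) = (-52 + Q)/(2*Q) (g(Q) = (-52 + Q)/((2*Q)) = (-52 + Q)*(1/(2*Q)) = (-52 + Q)/(2*Q))
-14*g(8) = -7*(-52 + 8)/8 = -7*(-44)/8 = -14*(-11/4) = 77/2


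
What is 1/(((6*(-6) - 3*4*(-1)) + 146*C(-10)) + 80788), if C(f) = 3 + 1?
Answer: 1/81348 ≈ 1.2293e-5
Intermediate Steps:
C(f) = 4
1/(((6*(-6) - 3*4*(-1)) + 146*C(-10)) + 80788) = 1/(((6*(-6) - 3*4*(-1)) + 146*4) + 80788) = 1/(((-36 - 12*(-1)) + 584) + 80788) = 1/(((-36 + 12) + 584) + 80788) = 1/((-24 + 584) + 80788) = 1/(560 + 80788) = 1/81348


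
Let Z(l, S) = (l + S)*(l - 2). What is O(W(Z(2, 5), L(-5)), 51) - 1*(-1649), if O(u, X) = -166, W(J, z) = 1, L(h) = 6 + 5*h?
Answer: 1483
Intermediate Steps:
Z(l, S) = (-2 + l)*(S + l) (Z(l, S) = (S + l)*(-2 + l) = (-2 + l)*(S + l))
O(W(Z(2, 5), L(-5)), 51) - 1*(-1649) = -166 - 1*(-1649) = -166 + 1649 = 1483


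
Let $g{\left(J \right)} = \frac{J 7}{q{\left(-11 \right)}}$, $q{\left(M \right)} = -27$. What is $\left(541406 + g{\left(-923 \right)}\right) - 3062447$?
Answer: $- \frac{68061646}{27} \approx -2.5208 \cdot 10^{6}$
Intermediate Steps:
$g{\left(J \right)} = - \frac{7 J}{27}$ ($g{\left(J \right)} = \frac{J 7}{-27} = 7 J \left(- \frac{1}{27}\right) = - \frac{7 J}{27}$)
$\left(541406 + g{\left(-923 \right)}\right) - 3062447 = \left(541406 - - \frac{6461}{27}\right) - 3062447 = \left(541406 + \frac{6461}{27}\right) - 3062447 = \frac{14624423}{27} - 3062447 = - \frac{68061646}{27}$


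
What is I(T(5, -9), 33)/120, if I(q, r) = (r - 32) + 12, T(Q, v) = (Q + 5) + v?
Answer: 13/120 ≈ 0.10833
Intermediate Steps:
T(Q, v) = 5 + Q + v (T(Q, v) = (5 + Q) + v = 5 + Q + v)
I(q, r) = -20 + r (I(q, r) = (-32 + r) + 12 = -20 + r)
I(T(5, -9), 33)/120 = (-20 + 33)/120 = 13*(1/120) = 13/120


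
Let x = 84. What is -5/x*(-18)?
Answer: 15/14 ≈ 1.0714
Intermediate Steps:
-5/x*(-18) = -5/84*(-18) = 15/14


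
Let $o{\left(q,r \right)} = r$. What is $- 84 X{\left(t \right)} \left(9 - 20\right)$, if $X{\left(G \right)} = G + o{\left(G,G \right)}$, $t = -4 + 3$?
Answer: $-1848$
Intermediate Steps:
$t = -1$
$X{\left(G \right)} = 2 G$ ($X{\left(G \right)} = G + G = 2 G$)
$- 84 X{\left(t \right)} \left(9 - 20\right) = - 84 \cdot 2 \left(-1\right) \left(9 - 20\right) = \left(-84\right) \left(-2\right) \left(-11\right) = 168 \left(-11\right) = -1848$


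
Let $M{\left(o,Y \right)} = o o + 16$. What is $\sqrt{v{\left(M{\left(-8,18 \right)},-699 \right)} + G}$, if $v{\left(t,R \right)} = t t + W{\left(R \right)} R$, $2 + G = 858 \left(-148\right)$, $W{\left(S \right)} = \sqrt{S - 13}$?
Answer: $\sqrt{-120586 - 1398 i \sqrt{178}} \approx 26.776 - 348.29 i$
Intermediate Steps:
$M{\left(o,Y \right)} = 16 + o^{2}$ ($M{\left(o,Y \right)} = o^{2} + 16 = 16 + o^{2}$)
$W{\left(S \right)} = \sqrt{-13 + S}$
$G = -126986$ ($G = -2 + 858 \left(-148\right) = -2 - 126984 = -126986$)
$v{\left(t,R \right)} = t^{2} + R \sqrt{-13 + R}$ ($v{\left(t,R \right)} = t t + \sqrt{-13 + R} R = t^{2} + R \sqrt{-13 + R}$)
$\sqrt{v{\left(M{\left(-8,18 \right)},-699 \right)} + G} = \sqrt{\left(\left(16 + \left(-8\right)^{2}\right)^{2} - 699 \sqrt{-13 - 699}\right) - 126986} = \sqrt{\left(\left(16 + 64\right)^{2} - 699 \sqrt{-712}\right) - 126986} = \sqrt{\left(80^{2} - 699 \cdot 2 i \sqrt{178}\right) - 126986} = \sqrt{\left(6400 - 1398 i \sqrt{178}\right) - 126986} = \sqrt{-120586 - 1398 i \sqrt{178}}$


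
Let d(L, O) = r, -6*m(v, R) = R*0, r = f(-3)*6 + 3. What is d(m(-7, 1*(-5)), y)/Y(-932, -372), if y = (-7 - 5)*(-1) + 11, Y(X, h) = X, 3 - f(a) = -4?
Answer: -45/932 ≈ -0.048283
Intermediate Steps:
f(a) = 7 (f(a) = 3 - 1*(-4) = 3 + 4 = 7)
r = 45 (r = 7*6 + 3 = 42 + 3 = 45)
m(v, R) = 0 (m(v, R) = -R*0/6 = -⅙*0 = 0)
y = 23 (y = -12*(-1) + 11 = 12 + 11 = 23)
d(L, O) = 45
d(m(-7, 1*(-5)), y)/Y(-932, -372) = 45/(-932) = 45*(-1/932) = -45/932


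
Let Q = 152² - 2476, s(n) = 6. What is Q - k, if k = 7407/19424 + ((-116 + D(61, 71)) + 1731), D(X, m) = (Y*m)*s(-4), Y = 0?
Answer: 369301105/19424 ≈ 19013.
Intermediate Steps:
D(X, m) = 0 (D(X, m) = (0*m)*6 = 0*6 = 0)
Q = 20628 (Q = 23104 - 2476 = 20628)
k = 31377167/19424 (k = 7407/19424 + ((-116 + 0) + 1731) = 7407*(1/19424) + (-116 + 1731) = 7407/19424 + 1615 = 31377167/19424 ≈ 1615.4)
Q - k = 20628 - 1*31377167/19424 = 20628 - 31377167/19424 = 369301105/19424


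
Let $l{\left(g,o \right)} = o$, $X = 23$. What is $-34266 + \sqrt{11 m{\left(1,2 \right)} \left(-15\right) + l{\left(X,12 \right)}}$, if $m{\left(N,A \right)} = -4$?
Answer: $-34266 + 4 \sqrt{42} \approx -34240.0$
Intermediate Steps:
$-34266 + \sqrt{11 m{\left(1,2 \right)} \left(-15\right) + l{\left(X,12 \right)}} = -34266 + \sqrt{11 \left(-4\right) \left(-15\right) + 12} = -34266 + \sqrt{\left(-44\right) \left(-15\right) + 12} = -34266 + \sqrt{660 + 12} = -34266 + \sqrt{672} = -34266 + 4 \sqrt{42}$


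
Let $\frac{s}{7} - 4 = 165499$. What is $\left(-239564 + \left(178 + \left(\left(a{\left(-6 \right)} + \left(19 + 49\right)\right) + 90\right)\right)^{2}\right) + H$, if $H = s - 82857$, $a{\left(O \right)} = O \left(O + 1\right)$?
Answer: $970056$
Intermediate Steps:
$s = 1158521$ ($s = 28 + 7 \cdot 165499 = 28 + 1158493 = 1158521$)
$a{\left(O \right)} = O \left(1 + O\right)$
$H = 1075664$ ($H = 1158521 - 82857 = 1075664$)
$\left(-239564 + \left(178 + \left(\left(a{\left(-6 \right)} + \left(19 + 49\right)\right) + 90\right)\right)^{2}\right) + H = \left(-239564 + \left(178 + \left(\left(- 6 \left(1 - 6\right) + \left(19 + 49\right)\right) + 90\right)\right)^{2}\right) + 1075664 = \left(-239564 + \left(178 + \left(\left(\left(-6\right) \left(-5\right) + 68\right) + 90\right)\right)^{2}\right) + 1075664 = \left(-239564 + \left(178 + \left(\left(30 + 68\right) + 90\right)\right)^{2}\right) + 1075664 = \left(-239564 + \left(178 + \left(98 + 90\right)\right)^{2}\right) + 1075664 = \left(-239564 + \left(178 + 188\right)^{2}\right) + 1075664 = \left(-239564 + 366^{2}\right) + 1075664 = \left(-239564 + 133956\right) + 1075664 = -105608 + 1075664 = 970056$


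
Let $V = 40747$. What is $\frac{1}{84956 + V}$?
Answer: $\frac{1}{125703} \approx 7.9553 \cdot 10^{-6}$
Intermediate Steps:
$\frac{1}{84956 + V} = \frac{1}{84956 + 40747} = \frac{1}{125703}$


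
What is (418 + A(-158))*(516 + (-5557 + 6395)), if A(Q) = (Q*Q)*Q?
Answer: -5340032476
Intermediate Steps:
A(Q) = Q³ (A(Q) = Q²*Q = Q³)
(418 + A(-158))*(516 + (-5557 + 6395)) = (418 + (-158)³)*(516 + (-5557 + 6395)) = (418 - 3944312)*(516 + 838) = -3943894*1354 = -5340032476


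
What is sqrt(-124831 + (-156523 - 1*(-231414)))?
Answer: 2*I*sqrt(12485) ≈ 223.47*I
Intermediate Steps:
sqrt(-124831 + (-156523 - 1*(-231414))) = sqrt(-124831 + (-156523 + 231414)) = sqrt(-124831 + 74891) = sqrt(-49940) = 2*I*sqrt(12485)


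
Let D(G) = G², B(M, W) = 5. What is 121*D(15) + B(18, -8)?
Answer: 27230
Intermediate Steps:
121*D(15) + B(18, -8) = 121*15² + 5 = 121*225 + 5 = 27225 + 5 = 27230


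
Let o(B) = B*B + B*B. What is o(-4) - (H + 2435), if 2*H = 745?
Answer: -5551/2 ≈ -2775.5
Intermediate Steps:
H = 745/2 (H = (1/2)*745 = 745/2 ≈ 372.50)
o(B) = 2*B**2 (o(B) = B**2 + B**2 = 2*B**2)
o(-4) - (H + 2435) = 2*(-4)**2 - (745/2 + 2435) = 2*16 - 1*5615/2 = 32 - 5615/2 = -5551/2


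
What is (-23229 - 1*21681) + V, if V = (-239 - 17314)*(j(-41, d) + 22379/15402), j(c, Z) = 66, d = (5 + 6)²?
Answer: -6309236201/5134 ≈ -1.2289e+6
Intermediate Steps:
d = 121 (d = 11² = 121)
V = -6078668261/5134 (V = (-239 - 17314)*(66 + 22379/15402) = -17553*(66 + 22379*(1/15402)) = -17553*(66 + 22379/15402) = -17553*1038911/15402 = -6078668261/5134 ≈ -1.1840e+6)
(-23229 - 1*21681) + V = (-23229 - 1*21681) - 6078668261/5134 = (-23229 - 21681) - 6078668261/5134 = -44910 - 6078668261/5134 = -6309236201/5134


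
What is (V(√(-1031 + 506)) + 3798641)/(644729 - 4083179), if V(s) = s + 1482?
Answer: -3800123/3438450 - I*√21/687690 ≈ -1.1052 - 6.6637e-6*I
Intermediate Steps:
V(s) = 1482 + s
(V(√(-1031 + 506)) + 3798641)/(644729 - 4083179) = ((1482 + √(-1031 + 506)) + 3798641)/(644729 - 4083179) = ((1482 + √(-525)) + 3798641)/(-3438450) = ((1482 + 5*I*√21) + 3798641)*(-1/3438450) = (3800123 + 5*I*√21)*(-1/3438450) = -3800123/3438450 - I*√21/687690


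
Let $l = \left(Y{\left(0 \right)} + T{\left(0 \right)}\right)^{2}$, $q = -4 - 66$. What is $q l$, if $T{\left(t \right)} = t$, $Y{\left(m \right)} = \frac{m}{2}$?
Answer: $0$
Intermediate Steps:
$Y{\left(m \right)} = \frac{m}{2}$ ($Y{\left(m \right)} = m \frac{1}{2} = \frac{m}{2}$)
$q = -70$
$l = 0$ ($l = \left(\frac{1}{2} \cdot 0 + 0\right)^{2} = \left(0 + 0\right)^{2} = 0^{2} = 0$)
$q l = \left(-70\right) 0 = 0$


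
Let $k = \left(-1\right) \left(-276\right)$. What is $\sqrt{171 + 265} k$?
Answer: $552 \sqrt{109} \approx 5763.0$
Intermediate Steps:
$k = 276$
$\sqrt{171 + 265} k = \sqrt{171 + 265} \cdot 276 = \sqrt{436} \cdot 276 = 2 \sqrt{109} \cdot 276 = 552 \sqrt{109}$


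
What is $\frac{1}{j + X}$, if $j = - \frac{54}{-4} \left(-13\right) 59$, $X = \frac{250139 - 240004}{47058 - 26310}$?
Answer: $- \frac{20748}{214825031} \approx -9.6581 \cdot 10^{-5}$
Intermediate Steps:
$X = \frac{10135}{20748} \approx 0.48848$
$j = - \frac{20709}{2}$ ($j = \left(-54\right) \left(- \frac{1}{4}\right) \left(-13\right) 59 = \frac{27}{2} \left(-13\right) 59 = \left(- \frac{351}{2}\right) 59 = - \frac{20709}{2} \approx -10355.0$)
$\frac{1}{j + X} = \frac{1}{- \frac{20709}{2} + \frac{10135}{20748}} = \frac{1}{- \frac{214825031}{20748}} = - \frac{20748}{214825031}$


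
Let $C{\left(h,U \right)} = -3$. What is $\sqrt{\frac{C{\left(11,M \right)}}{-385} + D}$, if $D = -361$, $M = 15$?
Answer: $\frac{i \sqrt{53508070}}{385} \approx 19.0 i$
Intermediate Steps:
$\sqrt{\frac{C{\left(11,M \right)}}{-385} + D} = \sqrt{- \frac{3}{-385} - 361} = \sqrt{\left(-3\right) \left(- \frac{1}{385}\right) - 361} = \sqrt{\frac{3}{385} - 361} = \sqrt{- \frac{138982}{385}} = \frac{i \sqrt{53508070}}{385}$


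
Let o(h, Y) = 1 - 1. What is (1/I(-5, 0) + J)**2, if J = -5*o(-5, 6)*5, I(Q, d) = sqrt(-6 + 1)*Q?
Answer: -1/125 ≈ -0.0080000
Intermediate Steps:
o(h, Y) = 0
I(Q, d) = I*Q*sqrt(5) (I(Q, d) = sqrt(-5)*Q = (I*sqrt(5))*Q = I*Q*sqrt(5))
J = 0 (J = -5*0*5 = 0*5 = 0)
(1/I(-5, 0) + J)**2 = (1/(I*(-5)*sqrt(5)) + 0)**2 = (1/(-5*I*sqrt(5)) + 0)**2 = (I*sqrt(5)/25 + 0)**2 = (I*sqrt(5)/25)**2 = -1/125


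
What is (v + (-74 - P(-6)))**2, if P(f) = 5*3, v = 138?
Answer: 2401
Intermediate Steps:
P(f) = 15
(v + (-74 - P(-6)))**2 = (138 + (-74 - 1*15))**2 = (138 + (-74 - 15))**2 = (138 - 89)**2 = 49**2 = 2401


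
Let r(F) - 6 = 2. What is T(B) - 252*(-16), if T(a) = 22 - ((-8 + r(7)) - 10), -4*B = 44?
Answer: 4064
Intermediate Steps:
r(F) = 8 (r(F) = 6 + 2 = 8)
B = -11 (B = -¼*44 = -11)
T(a) = 32 (T(a) = 22 - ((-8 + 8) - 10) = 22 - (0 - 10) = 22 - 1*(-10) = 22 + 10 = 32)
T(B) - 252*(-16) = 32 - 252*(-16) = 32 + 4032 = 4064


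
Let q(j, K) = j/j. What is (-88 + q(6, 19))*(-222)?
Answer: 19314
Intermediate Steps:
q(j, K) = 1
(-88 + q(6, 19))*(-222) = (-88 + 1)*(-222) = -87*(-222) = 19314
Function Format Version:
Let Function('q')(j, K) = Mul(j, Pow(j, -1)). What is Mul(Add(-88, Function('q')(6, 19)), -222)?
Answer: 19314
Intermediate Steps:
Function('q')(j, K) = 1
Mul(Add(-88, Function('q')(6, 19)), -222) = Mul(Add(-88, 1), -222) = Mul(-87, -222) = 19314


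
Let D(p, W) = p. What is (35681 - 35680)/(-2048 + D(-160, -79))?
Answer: -1/2208 ≈ -0.00045290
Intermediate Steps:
(35681 - 35680)/(-2048 + D(-160, -79)) = (35681 - 35680)/(-2048 - 160) = 1/(-2208) = 1*(-1/2208) = -1/2208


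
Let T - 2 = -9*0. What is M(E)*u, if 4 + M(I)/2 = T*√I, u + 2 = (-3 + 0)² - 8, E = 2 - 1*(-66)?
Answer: 8 - 8*√17 ≈ -24.985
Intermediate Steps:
E = 68 (E = 2 + 66 = 68)
T = 2 (T = 2 - 9*0 = 2 + 0 = 2)
u = -1 (u = -2 + ((-3 + 0)² - 8) = -2 + ((-3)² - 8) = -2 + (9 - 8) = -2 + 1 = -1)
M(I) = -8 + 4*√I (M(I) = -8 + 2*(2*√I) = -8 + 4*√I)
M(E)*u = (-8 + 4*√68)*(-1) = (-8 + 4*(2*√17))*(-1) = (-8 + 8*√17)*(-1) = 8 - 8*√17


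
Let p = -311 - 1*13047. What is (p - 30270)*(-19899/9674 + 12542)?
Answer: -2646287075926/4837 ≈ -5.4709e+8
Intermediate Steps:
p = -13358 (p = -311 - 13047 = -13358)
(p - 30270)*(-19899/9674 + 12542) = (-13358 - 30270)*(-19899/9674 + 12542) = -43628*(-19899*1/9674 + 12542) = -43628*(-19899/9674 + 12542) = -43628*121311409/9674 = -2646287075926/4837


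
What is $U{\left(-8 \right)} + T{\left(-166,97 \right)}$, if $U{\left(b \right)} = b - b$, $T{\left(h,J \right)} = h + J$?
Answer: $-69$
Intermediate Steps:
$T{\left(h,J \right)} = J + h$
$U{\left(b \right)} = 0$
$U{\left(-8 \right)} + T{\left(-166,97 \right)} = 0 + \left(97 - 166\right) = 0 - 69 = -69$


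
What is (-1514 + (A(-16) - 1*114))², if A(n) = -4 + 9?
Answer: 2634129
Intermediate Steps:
A(n) = 5
(-1514 + (A(-16) - 1*114))² = (-1514 + (5 - 1*114))² = (-1514 + (5 - 114))² = (-1514 - 109)² = (-1623)² = 2634129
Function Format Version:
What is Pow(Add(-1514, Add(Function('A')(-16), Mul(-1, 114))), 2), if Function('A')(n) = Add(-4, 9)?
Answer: 2634129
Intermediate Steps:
Function('A')(n) = 5
Pow(Add(-1514, Add(Function('A')(-16), Mul(-1, 114))), 2) = Pow(Add(-1514, Add(5, Mul(-1, 114))), 2) = Pow(Add(-1514, Add(5, -114)), 2) = Pow(Add(-1514, -109), 2) = Pow(-1623, 2) = 2634129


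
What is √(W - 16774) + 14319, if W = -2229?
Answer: 14319 + I*√19003 ≈ 14319.0 + 137.85*I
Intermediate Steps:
√(W - 16774) + 14319 = √(-2229 - 16774) + 14319 = √(-19003) + 14319 = I*√19003 + 14319 = 14319 + I*√19003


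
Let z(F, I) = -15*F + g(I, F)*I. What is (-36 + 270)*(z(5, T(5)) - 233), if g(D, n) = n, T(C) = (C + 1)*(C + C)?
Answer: -1872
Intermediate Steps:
T(C) = 2*C*(1 + C) (T(C) = (1 + C)*(2*C) = 2*C*(1 + C))
z(F, I) = -15*F + F*I
(-36 + 270)*(z(5, T(5)) - 233) = (-36 + 270)*(5*(-15 + 2*5*(1 + 5)) - 233) = 234*(5*(-15 + 2*5*6) - 233) = 234*(5*(-15 + 60) - 233) = 234*(5*45 - 233) = 234*(225 - 233) = 234*(-8) = -1872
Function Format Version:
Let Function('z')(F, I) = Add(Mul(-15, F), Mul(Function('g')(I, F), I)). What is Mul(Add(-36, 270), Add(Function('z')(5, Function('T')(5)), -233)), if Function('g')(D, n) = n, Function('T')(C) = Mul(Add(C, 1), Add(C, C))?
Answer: -1872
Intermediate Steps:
Function('T')(C) = Mul(2, C, Add(1, C)) (Function('T')(C) = Mul(Add(1, C), Mul(2, C)) = Mul(2, C, Add(1, C)))
Function('z')(F, I) = Add(Mul(-15, F), Mul(F, I))
Mul(Add(-36, 270), Add(Function('z')(5, Function('T')(5)), -233)) = Mul(Add(-36, 270), Add(Mul(5, Add(-15, Mul(2, 5, Add(1, 5)))), -233)) = Mul(234, Add(Mul(5, Add(-15, Mul(2, 5, 6))), -233)) = Mul(234, Add(Mul(5, Add(-15, 60)), -233)) = Mul(234, Add(Mul(5, 45), -233)) = Mul(234, Add(225, -233)) = Mul(234, -8) = -1872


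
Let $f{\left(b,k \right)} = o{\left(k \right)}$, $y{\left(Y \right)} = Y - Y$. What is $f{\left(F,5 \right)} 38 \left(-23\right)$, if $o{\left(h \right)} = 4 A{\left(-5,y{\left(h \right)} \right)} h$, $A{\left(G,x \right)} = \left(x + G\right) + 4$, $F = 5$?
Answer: $17480$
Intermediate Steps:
$y{\left(Y \right)} = 0$
$A{\left(G,x \right)} = 4 + G + x$ ($A{\left(G,x \right)} = \left(G + x\right) + 4 = 4 + G + x$)
$o{\left(h \right)} = - 4 h$ ($o{\left(h \right)} = 4 \left(4 - 5 + 0\right) h = 4 \left(-1\right) h = - 4 h$)
$f{\left(b,k \right)} = - 4 k$
$f{\left(F,5 \right)} 38 \left(-23\right) = \left(-4\right) 5 \cdot 38 \left(-23\right) = \left(-20\right) 38 \left(-23\right) = \left(-760\right) \left(-23\right) = 17480$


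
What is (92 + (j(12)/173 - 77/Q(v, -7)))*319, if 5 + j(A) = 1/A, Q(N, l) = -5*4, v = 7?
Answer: 79321583/2595 ≈ 30567.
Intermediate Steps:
Q(N, l) = -20
j(A) = -5 + 1/A
(92 + (j(12)/173 - 77/Q(v, -7)))*319 = (92 + ((-5 + 1/12)/173 - 77/(-20)))*319 = (92 + ((-5 + 1/12)*(1/173) - 77*(-1/20)))*319 = (92 + (-59/12*1/173 + 77/20))*319 = (92 + (-59/2076 + 77/20))*319 = (92 + 9917/2595)*319 = (248657/2595)*319 = 79321583/2595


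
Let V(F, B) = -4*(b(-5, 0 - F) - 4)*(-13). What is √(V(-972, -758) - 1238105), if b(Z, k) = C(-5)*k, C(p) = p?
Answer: I*√1491033 ≈ 1221.1*I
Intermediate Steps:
b(Z, k) = -5*k
V(F, B) = -208 + 260*F (V(F, B) = -4*(-5*(0 - F) - 4)*(-13) = -4*(-(-5)*F - 4)*(-13) = -4*(5*F - 4)*(-13) = -4*(-4 + 5*F)*(-13) = (16 - 20*F)*(-13) = -208 + 260*F)
√(V(-972, -758) - 1238105) = √((-208 + 260*(-972)) - 1238105) = √((-208 - 252720) - 1238105) = √(-252928 - 1238105) = √(-1491033) = I*√1491033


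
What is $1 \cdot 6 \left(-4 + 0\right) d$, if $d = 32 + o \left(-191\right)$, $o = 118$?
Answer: $540144$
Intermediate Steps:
$d = -22506$ ($d = 32 + 118 \left(-191\right) = 32 - 22538 = -22506$)
$1 \cdot 6 \left(-4 + 0\right) d = 1 \cdot 6 \left(-4 + 0\right) \left(-22506\right) = 1 \cdot 6 \left(-4\right) \left(-22506\right) = 1 \left(-24\right) \left(-22506\right) = \left(-24\right) \left(-22506\right) = 540144$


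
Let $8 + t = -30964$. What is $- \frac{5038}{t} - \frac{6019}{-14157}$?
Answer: $\frac{3304403}{5621418} \approx 0.58782$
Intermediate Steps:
$t = -30972$ ($t = -8 - 30964 = -30972$)
$- \frac{5038}{t} - \frac{6019}{-14157} = - \frac{5038}{-30972} - \frac{6019}{-14157} = \left(-5038\right) \left(- \frac{1}{30972}\right) - - \frac{463}{1089} = \frac{2519}{15486} + \frac{463}{1089} = \frac{3304403}{5621418}$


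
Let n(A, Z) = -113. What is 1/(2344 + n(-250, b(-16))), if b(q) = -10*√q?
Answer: 1/2231 ≈ 0.00044823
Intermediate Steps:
1/(2344 + n(-250, b(-16))) = 1/(2344 - 113) = 1/2231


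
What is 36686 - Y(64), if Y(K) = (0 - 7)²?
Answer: 36637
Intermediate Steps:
Y(K) = 49 (Y(K) = (-7)² = 49)
36686 - Y(64) = 36686 - 1*49 = 36686 - 49 = 36637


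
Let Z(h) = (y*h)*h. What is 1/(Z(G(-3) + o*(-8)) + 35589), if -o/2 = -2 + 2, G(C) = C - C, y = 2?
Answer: 1/35589 ≈ 2.8099e-5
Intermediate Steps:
G(C) = 0
o = 0 (o = -2*(-2 + 2) = -2*0 = 0)
Z(h) = 2*h² (Z(h) = (2*h)*h = 2*h²)
1/(Z(G(-3) + o*(-8)) + 35589) = 1/(2*(0 + 0*(-8))² + 35589) = 1/(2*(0 + 0)² + 35589) = 1/(2*0² + 35589) = 1/(2*0 + 35589) = 1/(0 + 35589) = 1/35589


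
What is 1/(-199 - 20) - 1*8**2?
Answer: -14017/219 ≈ -64.005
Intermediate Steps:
1/(-199 - 20) - 1*8**2 = 1/(-219) - 1*64 = -1/219 - 64 = -14017/219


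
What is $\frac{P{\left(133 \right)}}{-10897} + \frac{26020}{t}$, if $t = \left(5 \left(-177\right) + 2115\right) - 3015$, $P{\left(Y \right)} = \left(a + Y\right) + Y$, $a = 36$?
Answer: $- \frac{3342106}{228837} \approx -14.605$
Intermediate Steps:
$P{\left(Y \right)} = 36 + 2 Y$ ($P{\left(Y \right)} = \left(36 + Y\right) + Y = 36 + 2 Y$)
$t = -1785$ ($t = \left(-885 + 2115\right) - 3015 = 1230 - 3015 = -1785$)
$\frac{P{\left(133 \right)}}{-10897} + \frac{26020}{t} = \frac{36 + 2 \cdot 133}{-10897} + \frac{26020}{-1785} = \left(36 + 266\right) \left(- \frac{1}{10897}\right) + 26020 \left(- \frac{1}{1785}\right) = 302 \left(- \frac{1}{10897}\right) - \frac{5204}{357} = - \frac{302}{10897} - \frac{5204}{357} = - \frac{3342106}{228837}$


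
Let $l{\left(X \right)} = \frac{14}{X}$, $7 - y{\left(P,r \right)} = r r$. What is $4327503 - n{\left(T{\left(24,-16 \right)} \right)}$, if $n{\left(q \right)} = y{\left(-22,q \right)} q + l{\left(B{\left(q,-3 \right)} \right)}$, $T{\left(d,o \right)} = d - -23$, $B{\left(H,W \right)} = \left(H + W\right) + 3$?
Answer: $\frac{208256845}{47} \approx 4.431 \cdot 10^{6}$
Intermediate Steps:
$B{\left(H,W \right)} = 3 + H + W$
$y{\left(P,r \right)} = 7 - r^{2}$ ($y{\left(P,r \right)} = 7 - r r = 7 - r^{2}$)
$T{\left(d,o \right)} = 23 + d$ ($T{\left(d,o \right)} = d + 23 = 23 + d$)
$n{\left(q \right)} = \frac{14}{q} + q \left(7 - q^{2}\right)$ ($n{\left(q \right)} = \left(7 - q^{2}\right) q + \frac{14}{3 + q - 3} = q \left(7 - q^{2}\right) + \frac{14}{q} = \frac{14}{q} + q \left(7 - q^{2}\right)$)
$4327503 - n{\left(T{\left(24,-16 \right)} \right)} = 4327503 - \left(- \left(23 + 24\right)^{3} + 7 \left(23 + 24\right) + \frac{14}{23 + 24}\right) = 4327503 - \left(- 47^{3} + 7 \cdot 47 + \frac{14}{47}\right) = 4327503 - \left(\left(-1\right) 103823 + 329 + 14 \cdot \frac{1}{47}\right) = 4327503 - \left(-103823 + 329 + \frac{14}{47}\right) = 4327503 - - \frac{4864204}{47} = 4327503 + \frac{4864204}{47} = \frac{208256845}{47}$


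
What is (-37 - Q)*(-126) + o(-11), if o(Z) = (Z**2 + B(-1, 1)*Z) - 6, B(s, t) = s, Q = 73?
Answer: 13986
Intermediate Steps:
o(Z) = -6 + Z**2 - Z (o(Z) = (Z**2 - Z) - 6 = -6 + Z**2 - Z)
(-37 - Q)*(-126) + o(-11) = (-37 - 1*73)*(-126) + (-6 + (-11)**2 - 1*(-11)) = (-37 - 73)*(-126) + (-6 + 121 + 11) = -110*(-126) + 126 = 13860 + 126 = 13986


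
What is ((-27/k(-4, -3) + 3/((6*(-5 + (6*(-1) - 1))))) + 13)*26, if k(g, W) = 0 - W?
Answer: 1235/12 ≈ 102.92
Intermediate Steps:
k(g, W) = -W
((-27/k(-4, -3) + 3/((6*(-5 + (6*(-1) - 1))))) + 13)*26 = ((-27/((-1*(-3))) + 3/((6*(-5 + (6*(-1) - 1))))) + 13)*26 = ((-27/3 + 3/((6*(-5 + (-6 - 1))))) + 13)*26 = ((-27*⅓ + 3/((6*(-5 - 7)))) + 13)*26 = ((-9 + 3/((6*(-12)))) + 13)*26 = ((-9 + 3/(-72)) + 13)*26 = ((-9 + 3*(-1/72)) + 13)*26 = ((-9 - 1/24) + 13)*26 = (-217/24 + 13)*26 = (95/24)*26 = 1235/12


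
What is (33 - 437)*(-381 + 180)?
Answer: 81204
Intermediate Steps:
(33 - 437)*(-381 + 180) = -404*(-201) = 81204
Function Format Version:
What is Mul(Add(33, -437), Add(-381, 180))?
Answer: 81204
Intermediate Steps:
Mul(Add(33, -437), Add(-381, 180)) = Mul(-404, -201) = 81204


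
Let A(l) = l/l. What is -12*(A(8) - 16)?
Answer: 180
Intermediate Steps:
A(l) = 1
-12*(A(8) - 16) = -12*(1 - 16) = -12*(-15) = 180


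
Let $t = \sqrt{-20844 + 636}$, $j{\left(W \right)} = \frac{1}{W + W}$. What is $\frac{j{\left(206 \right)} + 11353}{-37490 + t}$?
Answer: $- \frac{87678556565}{289537183448} - \frac{4677437 i \sqrt{1263}}{144768591724} \approx -0.30282 - 0.0011482 i$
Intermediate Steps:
$j{\left(W \right)} = \frac{1}{2 W}$
$t = 4 i \sqrt{1263}$ ($t = \sqrt{-20208} = 4 i \sqrt{1263} \approx 142.15 i$)
$\frac{j{\left(206 \right)} + 11353}{-37490 + t} = \frac{\frac{1}{2 \cdot 206} + 11353}{-37490 + 4 i \sqrt{1263}} = \frac{\frac{1}{2} \cdot \frac{1}{206} + 11353}{-37490 + 4 i \sqrt{1263}} = \frac{\frac{1}{412} + 11353}{-37490 + 4 i \sqrt{1263}} = \frac{4677437}{412 \left(-37490 + 4 i \sqrt{1263}\right)}$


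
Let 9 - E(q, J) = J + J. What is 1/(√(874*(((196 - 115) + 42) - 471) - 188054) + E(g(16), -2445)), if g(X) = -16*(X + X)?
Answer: 4899/24492407 - I*√492206/24492407 ≈ 0.00020002 - 2.8645e-5*I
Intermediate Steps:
g(X) = -32*X
E(q, J) = 9 - 2*J (E(q, J) = 9 - (J + J) = 9 - 2*J)
1/(√(874*(((196 - 115) + 42) - 471) - 188054) + E(g(16), -2445)) = 1/(√(874*(((196 - 115) + 42) - 471) - 188054) + (9 - 2*(-2445))) = 1/(√(874*((81 + 42) - 471) - 188054) + (9 + 4890)) = 1/(√(874*(123 - 471) - 188054) + 4899) = 1/(√(874*(-348) - 188054) + 4899) = 1/(√(-304152 - 188054) + 4899) = 1/(√(-492206) + 4899) = 1/(I*√492206 + 4899) = 1/(4899 + I*√492206)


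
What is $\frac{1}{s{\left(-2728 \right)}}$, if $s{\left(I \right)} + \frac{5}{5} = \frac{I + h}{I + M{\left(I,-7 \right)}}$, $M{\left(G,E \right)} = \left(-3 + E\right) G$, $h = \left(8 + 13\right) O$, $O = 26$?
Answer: $- \frac{12276}{13367} \approx -0.91838$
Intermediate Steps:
$h = 546$ ($h = \left(8 + 13\right) 26 = 21 \cdot 26 = 546$)
$M{\left(G,E \right)} = G \left(-3 + E\right)$
$s{\left(I \right)} = -1 - \frac{546 + I}{9 I}$ ($s{\left(I \right)} = -1 + \frac{I + 546}{I + I \left(-3 - 7\right)} = -1 + \frac{546 + I}{I + I \left(-10\right)} = -1 + \frac{546 + I}{I - 10 I} = -1 + \frac{546 + I}{\left(-9\right) I} = -1 + \left(546 + I\right) \left(- \frac{1}{9 I}\right) = -1 - \frac{546 + I}{9 I}$)
$\frac{1}{s{\left(-2728 \right)}} = \frac{1}{\frac{2}{9} \frac{1}{-2728} \left(-273 - -13640\right)} = \frac{1}{\frac{2}{9} \left(- \frac{1}{2728}\right) \left(-273 + 13640\right)} = \frac{1}{\frac{2}{9} \left(- \frac{1}{2728}\right) 13367} = \frac{1}{- \frac{13367}{12276}} = - \frac{12276}{13367}$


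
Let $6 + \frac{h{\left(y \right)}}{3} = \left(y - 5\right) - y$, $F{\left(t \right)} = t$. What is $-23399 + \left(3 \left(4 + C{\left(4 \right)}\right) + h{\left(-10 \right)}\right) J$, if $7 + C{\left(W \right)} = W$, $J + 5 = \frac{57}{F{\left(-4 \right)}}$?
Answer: $- \frac{45643}{2} \approx -22822.0$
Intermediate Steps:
$J = - \frac{77}{4}$ ($J = -5 + \frac{57}{-4} = -5 + 57 \left(- \frac{1}{4}\right) = -5 - \frac{57}{4} = - \frac{77}{4} \approx -19.25$)
$h{\left(y \right)} = -33$ ($h{\left(y \right)} = -18 + 3 \left(\left(y - 5\right) - y\right) = -18 + 3 \left(\left(-5 + y\right) - y\right) = -18 + 3 \left(-5\right) = -18 - 15 = -33$)
$C{\left(W \right)} = -7 + W$
$-23399 + \left(3 \left(4 + C{\left(4 \right)}\right) + h{\left(-10 \right)}\right) J = -23399 + \left(3 \left(4 + \left(-7 + 4\right)\right) - 33\right) \left(- \frac{77}{4}\right) = -23399 + \left(3 \left(4 - 3\right) - 33\right) \left(- \frac{77}{4}\right) = -23399 + \left(3 \cdot 1 - 33\right) \left(- \frac{77}{4}\right) = -23399 + \left(3 - 33\right) \left(- \frac{77}{4}\right) = -23399 - - \frac{1155}{2} = -23399 + \frac{1155}{2} = - \frac{45643}{2}$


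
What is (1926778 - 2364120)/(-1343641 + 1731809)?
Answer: -218671/194084 ≈ -1.1267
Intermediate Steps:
(1926778 - 2364120)/(-1343641 + 1731809) = -437342/388168 = -437342*1/388168 = -218671/194084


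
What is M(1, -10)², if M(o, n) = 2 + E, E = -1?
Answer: 1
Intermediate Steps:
M(o, n) = 1 (M(o, n) = 2 - 1 = 1)
M(1, -10)² = 1² = 1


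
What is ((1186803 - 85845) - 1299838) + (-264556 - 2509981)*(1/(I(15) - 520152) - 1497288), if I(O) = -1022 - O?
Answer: 2165165433346101201/521189 ≈ 4.1543e+12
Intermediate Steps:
((1186803 - 85845) - 1299838) + (-264556 - 2509981)*(1/(I(15) - 520152) - 1497288) = ((1186803 - 85845) - 1299838) + (-264556 - 2509981)*(1/((-1022 - 1*15) - 520152) - 1497288) = (1100958 - 1299838) - 2774537*(1/((-1022 - 15) - 520152) - 1497288) = -198880 - 2774537*(1/(-1037 - 520152) - 1497288) = -198880 - 2774537*(1/(-521189) - 1497288) = -198880 - 2774537*(-1/521189 - 1497288) = -198880 - 2774537*(-780370035433/521189) = -198880 + 2165165537000169521/521189 = 2165165433346101201/521189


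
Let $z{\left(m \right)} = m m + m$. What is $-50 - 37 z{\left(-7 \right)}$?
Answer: $-1604$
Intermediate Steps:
$z{\left(m \right)} = m + m^{2}$ ($z{\left(m \right)} = m^{2} + m = m + m^{2}$)
$-50 - 37 z{\left(-7 \right)} = -50 - 37 \left(- 7 \left(1 - 7\right)\right) = -50 - 37 \left(\left(-7\right) \left(-6\right)\right) = -50 - 1554 = -1604$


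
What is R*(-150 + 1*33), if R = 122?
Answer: -14274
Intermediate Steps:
R*(-150 + 1*33) = 122*(-150 + 1*33) = 122*(-150 + 33) = 122*(-117) = -14274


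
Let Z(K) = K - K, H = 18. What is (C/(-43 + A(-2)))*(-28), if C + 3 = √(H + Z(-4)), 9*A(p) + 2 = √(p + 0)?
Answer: -98028/50441 + 504*I/50441 + 98028*√2/50441 - 252*I*√2/50441 ≈ 0.80499 + 0.0029266*I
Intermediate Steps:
Z(K) = 0
A(p) = -2/9 + √p/9 (A(p) = -2/9 + √(p + 0)/9 = -2/9 + √p/9)
C = -3 + 3*√2 (C = -3 + √(18 + 0) = -3 + √18 = -3 + 3*√2 ≈ 1.2426)
(C/(-43 + A(-2)))*(-28) = ((-3 + 3*√2)/(-43 + (-2/9 + √(-2)/9)))*(-28) = ((-3 + 3*√2)/(-43 + (-2/9 + (I*√2)/9)))*(-28) = ((-3 + 3*√2)/(-43 + (-2/9 + I*√2/9)))*(-28) = ((-3 + 3*√2)/(-389/9 + I*√2/9))*(-28) = -28*(-3 + 3*√2)/(-389/9 + I*√2/9)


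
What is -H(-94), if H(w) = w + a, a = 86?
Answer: 8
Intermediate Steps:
H(w) = 86 + w (H(w) = w + 86 = 86 + w)
-H(-94) = -(86 - 94) = -1*(-8) = 8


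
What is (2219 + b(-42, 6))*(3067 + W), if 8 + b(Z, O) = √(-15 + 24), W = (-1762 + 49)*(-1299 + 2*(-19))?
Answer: 5077472472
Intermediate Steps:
W = 2290281 (W = -1713*(-1299 - 38) = -1713*(-1337) = 2290281)
b(Z, O) = -5 (b(Z, O) = -8 + √(-15 + 24) = -8 + √9 = -8 + 3 = -5)
(2219 + b(-42, 6))*(3067 + W) = (2219 - 5)*(3067 + 2290281) = 2214*2293348 = 5077472472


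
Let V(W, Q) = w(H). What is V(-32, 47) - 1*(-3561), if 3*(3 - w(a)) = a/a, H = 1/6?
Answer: 10691/3 ≈ 3563.7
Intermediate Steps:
H = 1/6 ≈ 0.16667
w(a) = 8/3 (w(a) = 3 - a/(3*a) = 3 - 1/3*1 = 3 - 1/3 = 8/3)
V(W, Q) = 8/3
V(-32, 47) - 1*(-3561) = 8/3 - 1*(-3561) = 8/3 + 3561 = 10691/3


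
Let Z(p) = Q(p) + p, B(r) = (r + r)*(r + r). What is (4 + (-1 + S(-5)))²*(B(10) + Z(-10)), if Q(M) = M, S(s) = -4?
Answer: 380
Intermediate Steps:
B(r) = 4*r² (B(r) = (2*r)*(2*r) = 4*r²)
Z(p) = 2*p (Z(p) = p + p = 2*p)
(4 + (-1 + S(-5)))²*(B(10) + Z(-10)) = (4 + (-1 - 4))²*(4*10² + 2*(-10)) = (4 - 5)²*(4*100 - 20) = (-1)²*(400 - 20) = 1*380 = 380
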